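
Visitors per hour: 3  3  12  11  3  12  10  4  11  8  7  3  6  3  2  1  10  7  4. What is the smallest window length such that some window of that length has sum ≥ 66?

add 3: running sum 3 < 66
add 3: running sum 6 < 66
add 12: running sum 18 < 66
add 11: running sum 29 < 66
add 3: running sum 32 < 66
add 12: running sum 44 < 66
add 10: running sum 54 < 66
add 4: running sum 58 < 66
add 11: shortest ending here [3, 12, 11, 3, 12, 10, 4, 11] sum 66, len 8
add 8: shortest ending here [12, 11, 3, 12, 10, 4, 11, 8] sum 71, len 8
add 7: shortest ending here [11, 3, 12, 10, 4, 11, 8, 7] sum 66, len 8
add 3: shortest ending here [11, 3, 12, 10, 4, 11, 8, 7, 3] sum 69, len 9
add 6: shortest ending here [11, 3, 12, 10, 4, 11, 8, 7, 3, 6] sum 75, len 10
add 3: shortest ending here [3, 12, 10, 4, 11, 8, 7, 3, 6, 3] sum 67, len 10
add 2: shortest ending here [12, 10, 4, 11, 8, 7, 3, 6, 3, 2] sum 66, len 10
add 1: shortest ending here [12, 10, 4, 11, 8, 7, 3, 6, 3, 2, 1] sum 67, len 11
add 10: shortest ending here [12, 10, 4, 11, 8, 7, 3, 6, 3, 2, 1, 10] sum 77, len 12
add 7: shortest ending here [10, 4, 11, 8, 7, 3, 6, 3, 2, 1, 10, 7] sum 72, len 12
add 4: shortest ending here [4, 11, 8, 7, 3, 6, 3, 2, 1, 10, 7, 4] sum 66, len 12
Shortest qualifying length: 8.

8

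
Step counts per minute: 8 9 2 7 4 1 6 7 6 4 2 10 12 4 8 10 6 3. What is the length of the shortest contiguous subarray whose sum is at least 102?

17

Extend right; whenever the sum reaches 102, record the length and shrink from the left:
add 8: running sum 8 < 102
add 9: running sum 17 < 102
add 2: running sum 19 < 102
add 7: running sum 26 < 102
add 4: running sum 30 < 102
add 1: running sum 31 < 102
add 6: running sum 37 < 102
add 7: running sum 44 < 102
add 6: running sum 50 < 102
add 4: running sum 54 < 102
add 2: running sum 56 < 102
add 10: running sum 66 < 102
add 12: running sum 78 < 102
add 4: running sum 82 < 102
add 8: running sum 90 < 102
add 10: running sum 100 < 102
end 16: [8, 9, 2, 7, 4, 1, 6, 7, 6, 4, 2, 10, 12, 4, 8, 10, 6] sum 106, len 17
end 17: [8, 9, 2, 7, 4, 1, 6, 7, 6, 4, 2, 10, 12, 4, 8, 10, 6, 3] sum 109, len 18
Shortest qualifying length: 17.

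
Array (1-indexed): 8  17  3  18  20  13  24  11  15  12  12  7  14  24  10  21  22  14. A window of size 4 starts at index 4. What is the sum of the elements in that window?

75

Elements at indices 4..7: 18, 20, 13, 24
sum(18, 20, 13, 24) = 75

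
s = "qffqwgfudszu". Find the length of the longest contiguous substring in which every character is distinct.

8

[q] len 1
[q, f] len 2
[f] len 1
[f, q] len 2
[f, q, w] len 3
[f, q, w, g] len 4
[q, w, g, f] len 4
[q, w, g, f, u] len 5
[q, w, g, f, u, d] len 6
[q, w, g, f, u, d, s] len 7
[q, w, g, f, u, d, s, z] len 8
[d, s, z, u] len 4
Longest all-distinct length: 8.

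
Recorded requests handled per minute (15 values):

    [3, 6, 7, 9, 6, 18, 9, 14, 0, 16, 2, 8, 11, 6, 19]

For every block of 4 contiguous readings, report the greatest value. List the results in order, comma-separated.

Sliding a size-4 window across the 15 values:
(3, 6, 7, 9) → max 9
(6, 7, 9, 6) → max 9
(7, 9, 6, 18) → max 18
(9, 6, 18, 9) → max 18
(6, 18, 9, 14) → max 18
(18, 9, 14, 0) → max 18
(9, 14, 0, 16) → max 16
(14, 0, 16, 2) → max 16
(0, 16, 2, 8) → max 16
(16, 2, 8, 11) → max 16
(2, 8, 11, 6) → max 11
(8, 11, 6, 19) → max 19

9, 9, 18, 18, 18, 18, 16, 16, 16, 16, 11, 19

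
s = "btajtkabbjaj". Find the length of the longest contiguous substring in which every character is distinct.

add b: [b] len 1
add t: [b, t] len 2
add a: [b, t, a] len 3
add j: [b, t, a, j] len 4
add t (repeat t, move left end past it): [a, j, t] len 3
add k: [a, j, t, k] len 4
add a (repeat a, move left end past it): [j, t, k, a] len 4
add b: [j, t, k, a, b] len 5
add b (repeat b, move left end past it): [b] len 1
add j: [b, j] len 2
add a: [b, j, a] len 3
add j (repeat j, move left end past it): [a, j] len 2
Longest all-distinct length: 5.

5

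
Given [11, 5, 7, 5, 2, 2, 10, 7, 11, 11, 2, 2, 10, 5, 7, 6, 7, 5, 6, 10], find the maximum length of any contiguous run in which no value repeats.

5

add 11: [11] len 1
add 5: [11, 5] len 2
add 7: [11, 5, 7] len 3
add 5 (repeat 5, move left end past it): [7, 5] len 2
add 2: [7, 5, 2] len 3
add 2 (repeat 2, move left end past it): [2] len 1
add 10: [2, 10] len 2
add 7: [2, 10, 7] len 3
add 11: [2, 10, 7, 11] len 4
add 11 (repeat 11, move left end past it): [11] len 1
add 2: [11, 2] len 2
add 2 (repeat 2, move left end past it): [2] len 1
add 10: [2, 10] len 2
add 5: [2, 10, 5] len 3
add 7: [2, 10, 5, 7] len 4
add 6: [2, 10, 5, 7, 6] len 5
add 7 (repeat 7, move left end past it): [6, 7] len 2
add 5: [6, 7, 5] len 3
add 6 (repeat 6, move left end past it): [7, 5, 6] len 3
add 10: [7, 5, 6, 10] len 4
Longest all-distinct length: 5.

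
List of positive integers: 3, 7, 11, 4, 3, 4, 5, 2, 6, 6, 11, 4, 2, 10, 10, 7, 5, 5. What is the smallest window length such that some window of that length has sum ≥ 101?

Extend right; whenever the sum reaches 101, record the length and shrink from the left:
add 3: running sum 3 < 101
add 7: running sum 10 < 101
add 11: running sum 21 < 101
add 4: running sum 25 < 101
add 3: running sum 28 < 101
add 4: running sum 32 < 101
add 5: running sum 37 < 101
add 2: running sum 39 < 101
add 6: running sum 45 < 101
add 6: running sum 51 < 101
add 11: running sum 62 < 101
add 4: running sum 66 < 101
add 2: running sum 68 < 101
add 10: running sum 78 < 101
add 10: running sum 88 < 101
add 7: running sum 95 < 101
add 5: running sum 100 < 101
add 5: shortest ending here [7, 11, 4, 3, 4, 5, 2, 6, 6, 11, 4, 2, 10, 10, 7, 5, 5] sum 102, len 17
Shortest qualifying length: 17.

17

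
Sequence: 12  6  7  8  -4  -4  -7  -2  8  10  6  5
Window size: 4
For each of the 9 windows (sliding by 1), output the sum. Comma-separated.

(12, 6, 7, 8) → sum 33
(6, 7, 8, -4) → sum 17
(7, 8, -4, -4) → sum 7
(8, -4, -4, -7) → sum -7
(-4, -4, -7, -2) → sum -17
(-4, -7, -2, 8) → sum -5
(-7, -2, 8, 10) → sum 9
(-2, 8, 10, 6) → sum 22
(8, 10, 6, 5) → sum 29

33, 17, 7, -7, -17, -5, 9, 22, 29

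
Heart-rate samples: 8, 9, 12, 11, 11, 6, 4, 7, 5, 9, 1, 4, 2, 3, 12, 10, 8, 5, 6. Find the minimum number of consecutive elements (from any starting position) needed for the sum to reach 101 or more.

Extend right; whenever the sum reaches 101, record the length and shrink from the left:
add 8: running sum 8 < 101
add 9: running sum 17 < 101
add 12: running sum 29 < 101
add 11: running sum 40 < 101
add 11: running sum 51 < 101
add 6: running sum 57 < 101
add 4: running sum 61 < 101
add 7: running sum 68 < 101
add 5: running sum 73 < 101
add 9: running sum 82 < 101
add 1: running sum 83 < 101
add 4: running sum 87 < 101
add 2: running sum 89 < 101
add 3: running sum 92 < 101
end 14: [8, 9, 12, 11, 11, 6, 4, 7, 5, 9, 1, 4, 2, 3, 12] sum 104, len 15
end 15: [9, 12, 11, 11, 6, 4, 7, 5, 9, 1, 4, 2, 3, 12, 10] sum 106, len 15
end 16: [12, 11, 11, 6, 4, 7, 5, 9, 1, 4, 2, 3, 12, 10, 8] sum 105, len 15
end 17: [12, 11, 11, 6, 4, 7, 5, 9, 1, 4, 2, 3, 12, 10, 8, 5] sum 110, len 16
end 18: [11, 11, 6, 4, 7, 5, 9, 1, 4, 2, 3, 12, 10, 8, 5, 6] sum 104, len 16
Shortest qualifying length: 15.

15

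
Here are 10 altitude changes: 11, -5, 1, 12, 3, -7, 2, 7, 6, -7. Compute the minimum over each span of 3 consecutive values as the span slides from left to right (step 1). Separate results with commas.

-5, -5, 1, -7, -7, -7, 2, -7

(11, -5, 1) → min -5
(-5, 1, 12) → min -5
(1, 12, 3) → min 1
(12, 3, -7) → min -7
(3, -7, 2) → min -7
(-7, 2, 7) → min -7
(2, 7, 6) → min 2
(7, 6, -7) → min -7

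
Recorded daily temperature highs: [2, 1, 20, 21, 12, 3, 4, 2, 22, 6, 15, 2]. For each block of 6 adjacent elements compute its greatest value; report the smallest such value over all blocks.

21

2 1 20 21 12 3 → max 21
1 20 21 12 3 4 → max 21
20 21 12 3 4 2 → max 21
21 12 3 4 2 22 → max 22
12 3 4 2 22 6 → max 22
3 4 2 22 6 15 → max 22
4 2 22 6 15 2 → max 22
Smallest of these is 21.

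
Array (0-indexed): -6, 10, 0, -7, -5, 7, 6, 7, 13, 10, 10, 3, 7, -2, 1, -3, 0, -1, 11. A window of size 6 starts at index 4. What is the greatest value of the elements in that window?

Elements at indices 4..9: -5, 7, 6, 7, 13, 10
max(-5, 7, 6, 7, 13, 10) = 13

13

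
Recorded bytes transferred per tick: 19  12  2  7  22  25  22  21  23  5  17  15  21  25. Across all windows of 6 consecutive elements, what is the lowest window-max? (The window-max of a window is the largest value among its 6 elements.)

23

Window maxs for each of the 9 positions:
(19, 12, 2, 7, 22, 25) → max 25
(12, 2, 7, 22, 25, 22) → max 25
(2, 7, 22, 25, 22, 21) → max 25
(7, 22, 25, 22, 21, 23) → max 25
(22, 25, 22, 21, 23, 5) → max 25
(25, 22, 21, 23, 5, 17) → max 25
(22, 21, 23, 5, 17, 15) → max 23
(21, 23, 5, 17, 15, 21) → max 23
(23, 5, 17, 15, 21, 25) → max 25
Lowest of these is 23.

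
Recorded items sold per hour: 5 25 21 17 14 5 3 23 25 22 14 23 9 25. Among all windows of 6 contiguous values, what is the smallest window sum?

83

Window sums for each of the 9 positions:
5 25 21 17 14 5 → sum 87
25 21 17 14 5 3 → sum 85
21 17 14 5 3 23 → sum 83
17 14 5 3 23 25 → sum 87
14 5 3 23 25 22 → sum 92
5 3 23 25 22 14 → sum 92
3 23 25 22 14 23 → sum 110
23 25 22 14 23 9 → sum 116
25 22 14 23 9 25 → sum 118
Smallest of these is 83.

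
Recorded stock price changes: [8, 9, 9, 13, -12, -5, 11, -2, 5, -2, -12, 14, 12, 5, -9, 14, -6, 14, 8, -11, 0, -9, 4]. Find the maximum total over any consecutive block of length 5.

36

8 9 9 13 -12 → sum 27
9 9 13 -12 -5 → sum 14
9 13 -12 -5 11 → sum 16
13 -12 -5 11 -2 → sum 5
-12 -5 11 -2 5 → sum -3
-5 11 -2 5 -2 → sum 7
11 -2 5 -2 -12 → sum 0
-2 5 -2 -12 14 → sum 3
5 -2 -12 14 12 → sum 17
-2 -12 14 12 5 → sum 17
-12 14 12 5 -9 → sum 10
14 12 5 -9 14 → sum 36
12 5 -9 14 -6 → sum 16
5 -9 14 -6 14 → sum 18
-9 14 -6 14 8 → sum 21
14 -6 14 8 -11 → sum 19
-6 14 8 -11 0 → sum 5
14 8 -11 0 -9 → sum 2
8 -11 0 -9 4 → sum -8
Maximum of these is 36.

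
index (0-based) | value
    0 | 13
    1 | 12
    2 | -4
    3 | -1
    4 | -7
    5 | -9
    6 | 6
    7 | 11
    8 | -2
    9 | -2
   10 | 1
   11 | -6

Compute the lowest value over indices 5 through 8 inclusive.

-9

Elements at indices 5..8: -9, 6, 11, -2
min(-9, 6, 11, -2) = -9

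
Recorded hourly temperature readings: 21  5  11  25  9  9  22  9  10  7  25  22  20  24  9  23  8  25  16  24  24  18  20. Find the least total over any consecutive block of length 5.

57

[21, 5, 11, 25, 9] → sum 71
[5, 11, 25, 9, 9] → sum 59
[11, 25, 9, 9, 22] → sum 76
[25, 9, 9, 22, 9] → sum 74
[9, 9, 22, 9, 10] → sum 59
[9, 22, 9, 10, 7] → sum 57
[22, 9, 10, 7, 25] → sum 73
[9, 10, 7, 25, 22] → sum 73
[10, 7, 25, 22, 20] → sum 84
[7, 25, 22, 20, 24] → sum 98
[25, 22, 20, 24, 9] → sum 100
[22, 20, 24, 9, 23] → sum 98
[20, 24, 9, 23, 8] → sum 84
[24, 9, 23, 8, 25] → sum 89
[9, 23, 8, 25, 16] → sum 81
[23, 8, 25, 16, 24] → sum 96
[8, 25, 16, 24, 24] → sum 97
[25, 16, 24, 24, 18] → sum 107
[16, 24, 24, 18, 20] → sum 102
Least of these is 57.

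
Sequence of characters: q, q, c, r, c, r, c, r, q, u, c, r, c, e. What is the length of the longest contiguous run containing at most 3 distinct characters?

9

Extend right; when distinct count exceeds 3, shrink from the left:
[q] 1 distinct, len 1
[q, q] 1 distinct, len 2
[q, q, c] 2 distinct, len 3
[q, q, c, r] 3 distinct, len 4
[q, q, c, r, c] 3 distinct, len 5
[q, q, c, r, c, r] 3 distinct, len 6
[q, q, c, r, c, r, c] 3 distinct, len 7
[q, q, c, r, c, r, c, r] 3 distinct, len 8
[q, q, c, r, c, r, c, r, q] 3 distinct, len 9
[r, q, u] 3 distinct, len 3
[q, u, c] 3 distinct, len 3
[u, c, r] 3 distinct, len 3
[u, c, r, c] 3 distinct, len 4
[c, r, c, e] 3 distinct, len 4
Longest length with ≤3 distinct: 9.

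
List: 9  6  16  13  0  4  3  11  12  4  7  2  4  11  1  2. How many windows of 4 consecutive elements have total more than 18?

9 6 16 13 → sum 44  > 18 ✓
6 16 13 0 → sum 35  > 18 ✓
16 13 0 4 → sum 33  > 18 ✓
13 0 4 3 → sum 20  > 18 ✓
0 4 3 11 → sum 18
4 3 11 12 → sum 30  > 18 ✓
3 11 12 4 → sum 30  > 18 ✓
11 12 4 7 → sum 34  > 18 ✓
12 4 7 2 → sum 25  > 18 ✓
4 7 2 4 → sum 17
7 2 4 11 → sum 24  > 18 ✓
2 4 11 1 → sum 18
4 11 1 2 → sum 18
9 windows satisfy the condition.

9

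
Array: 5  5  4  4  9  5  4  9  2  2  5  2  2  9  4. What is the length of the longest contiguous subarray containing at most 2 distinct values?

[5] 1 distinct, len 1
[5, 5] 1 distinct, len 2
[5, 5, 4] 2 distinct, len 3
[5, 5, 4, 4] 2 distinct, len 4
[4, 4, 9] 2 distinct, len 3
[9, 5] 2 distinct, len 2
[5, 4] 2 distinct, len 2
[4, 9] 2 distinct, len 2
[9, 2] 2 distinct, len 2
[9, 2, 2] 2 distinct, len 3
[2, 2, 5] 2 distinct, len 3
[2, 2, 5, 2] 2 distinct, len 4
[2, 2, 5, 2, 2] 2 distinct, len 5
[2, 2, 9] 2 distinct, len 3
[9, 4] 2 distinct, len 2
Longest length with ≤2 distinct: 5.

5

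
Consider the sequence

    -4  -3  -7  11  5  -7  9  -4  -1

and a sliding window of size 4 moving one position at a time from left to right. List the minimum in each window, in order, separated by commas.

-7, -7, -7, -7, -7, -7

-4 -3 -7 11 → min -7
-3 -7 11 5 → min -7
-7 11 5 -7 → min -7
11 5 -7 9 → min -7
5 -7 9 -4 → min -7
-7 9 -4 -1 → min -7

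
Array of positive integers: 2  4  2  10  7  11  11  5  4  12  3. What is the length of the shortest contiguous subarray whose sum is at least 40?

5

add 2: running sum 2 < 40
add 4: running sum 6 < 40
add 2: running sum 8 < 40
add 10: running sum 18 < 40
add 7: running sum 25 < 40
add 11: running sum 36 < 40
end 6: [2, 10, 7, 11, 11] sum 41, len 5
end 7: [10, 7, 11, 11, 5] sum 44, len 5
end 8: [10, 7, 11, 11, 5, 4] sum 48, len 6
end 9: [11, 11, 5, 4, 12] sum 43, len 5
end 10: [11, 11, 5, 4, 12, 3] sum 46, len 6
Shortest qualifying length: 5.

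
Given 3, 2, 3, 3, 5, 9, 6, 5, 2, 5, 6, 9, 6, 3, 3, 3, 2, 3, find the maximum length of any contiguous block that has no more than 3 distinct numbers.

6

add 3: window [3] (1 distinct), len 1
add 2: window [3, 2] (2 distinct), len 2
add 3: window [3, 2, 3] (2 distinct), len 3
add 3: window [3, 2, 3, 3] (2 distinct), len 4
add 5: window [3, 2, 3, 3, 5] (3 distinct), len 5
add 9: window [3, 3, 5, 9] (3 distinct), len 4
add 6: window [5, 9, 6] (3 distinct), len 3
add 5: window [5, 9, 6, 5] (3 distinct), len 4
add 2: window [6, 5, 2] (3 distinct), len 3
add 5: window [6, 5, 2, 5] (3 distinct), len 4
add 6: window [6, 5, 2, 5, 6] (3 distinct), len 5
add 9: window [5, 6, 9] (3 distinct), len 3
add 6: window [5, 6, 9, 6] (3 distinct), len 4
add 3: window [6, 9, 6, 3] (3 distinct), len 4
add 3: window [6, 9, 6, 3, 3] (3 distinct), len 5
add 3: window [6, 9, 6, 3, 3, 3] (3 distinct), len 6
add 2: window [6, 3, 3, 3, 2] (3 distinct), len 5
add 3: window [6, 3, 3, 3, 2, 3] (3 distinct), len 6
Longest length with ≤3 distinct: 6.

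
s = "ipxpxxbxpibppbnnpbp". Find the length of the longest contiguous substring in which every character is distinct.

4

add i: [i] len 1
add p: [i, p] len 2
add x: [i, p, x] len 3
add p (repeat p, move left end past it): [x, p] len 2
add x (repeat x, move left end past it): [p, x] len 2
add x (repeat x, move left end past it): [x] len 1
add b: [x, b] len 2
add x (repeat x, move left end past it): [b, x] len 2
add p: [b, x, p] len 3
add i: [b, x, p, i] len 4
add b (repeat b, move left end past it): [x, p, i, b] len 4
add p (repeat p, move left end past it): [i, b, p] len 3
add p (repeat p, move left end past it): [p] len 1
add b: [p, b] len 2
add n: [p, b, n] len 3
add n (repeat n, move left end past it): [n] len 1
add p: [n, p] len 2
add b: [n, p, b] len 3
add p (repeat p, move left end past it): [b, p] len 2
Longest all-distinct length: 4.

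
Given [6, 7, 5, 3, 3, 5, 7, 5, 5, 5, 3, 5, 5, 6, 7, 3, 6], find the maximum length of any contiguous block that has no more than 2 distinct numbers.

[6] 1 distinct, len 1
[6, 7] 2 distinct, len 2
[7, 5] 2 distinct, len 2
[5, 3] 2 distinct, len 2
[5, 3, 3] 2 distinct, len 3
[5, 3, 3, 5] 2 distinct, len 4
[5, 7] 2 distinct, len 2
[5, 7, 5] 2 distinct, len 3
[5, 7, 5, 5] 2 distinct, len 4
[5, 7, 5, 5, 5] 2 distinct, len 5
[5, 5, 5, 3] 2 distinct, len 4
[5, 5, 5, 3, 5] 2 distinct, len 5
[5, 5, 5, 3, 5, 5] 2 distinct, len 6
[5, 5, 6] 2 distinct, len 3
[6, 7] 2 distinct, len 2
[7, 3] 2 distinct, len 2
[3, 6] 2 distinct, len 2
Longest length with ≤2 distinct: 6.

6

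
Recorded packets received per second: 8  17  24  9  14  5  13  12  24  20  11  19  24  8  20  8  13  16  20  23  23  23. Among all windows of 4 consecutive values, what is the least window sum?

8 17 24 9 → sum 58
17 24 9 14 → sum 64
24 9 14 5 → sum 52
9 14 5 13 → sum 41
14 5 13 12 → sum 44
5 13 12 24 → sum 54
13 12 24 20 → sum 69
12 24 20 11 → sum 67
24 20 11 19 → sum 74
20 11 19 24 → sum 74
11 19 24 8 → sum 62
19 24 8 20 → sum 71
24 8 20 8 → sum 60
8 20 8 13 → sum 49
20 8 13 16 → sum 57
8 13 16 20 → sum 57
13 16 20 23 → sum 72
16 20 23 23 → sum 82
20 23 23 23 → sum 89
Least of these is 41.

41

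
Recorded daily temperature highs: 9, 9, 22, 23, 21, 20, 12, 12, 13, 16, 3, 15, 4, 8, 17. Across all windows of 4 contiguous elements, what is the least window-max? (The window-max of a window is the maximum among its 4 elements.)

[9, 9, 22, 23] → max 23
[9, 22, 23, 21] → max 23
[22, 23, 21, 20] → max 23
[23, 21, 20, 12] → max 23
[21, 20, 12, 12] → max 21
[20, 12, 12, 13] → max 20
[12, 12, 13, 16] → max 16
[12, 13, 16, 3] → max 16
[13, 16, 3, 15] → max 16
[16, 3, 15, 4] → max 16
[3, 15, 4, 8] → max 15
[15, 4, 8, 17] → max 17
Least of these is 15.

15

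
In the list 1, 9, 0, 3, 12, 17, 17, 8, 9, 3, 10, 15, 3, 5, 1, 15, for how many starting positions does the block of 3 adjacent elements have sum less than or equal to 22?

7

1 9 0 → sum 10  ≤ 22 ✓
9 0 3 → sum 12  ≤ 22 ✓
0 3 12 → sum 15  ≤ 22 ✓
3 12 17 → sum 32
12 17 17 → sum 46
17 17 8 → sum 42
17 8 9 → sum 34
8 9 3 → sum 20  ≤ 22 ✓
9 3 10 → sum 22  ≤ 22 ✓
3 10 15 → sum 28
10 15 3 → sum 28
15 3 5 → sum 23
3 5 1 → sum 9  ≤ 22 ✓
5 1 15 → sum 21  ≤ 22 ✓
7 windows satisfy the condition.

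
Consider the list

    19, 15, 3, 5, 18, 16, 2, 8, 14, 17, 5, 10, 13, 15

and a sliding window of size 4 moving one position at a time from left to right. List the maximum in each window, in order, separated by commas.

Sliding a size-4 window across the 14 values:
19 15 3 5 → max 19
15 3 5 18 → max 18
3 5 18 16 → max 18
5 18 16 2 → max 18
18 16 2 8 → max 18
16 2 8 14 → max 16
2 8 14 17 → max 17
8 14 17 5 → max 17
14 17 5 10 → max 17
17 5 10 13 → max 17
5 10 13 15 → max 15

19, 18, 18, 18, 18, 16, 17, 17, 17, 17, 15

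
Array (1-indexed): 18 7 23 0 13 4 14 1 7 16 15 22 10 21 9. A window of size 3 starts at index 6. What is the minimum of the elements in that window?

Elements at indices 6..8: 4, 14, 1
min(4, 14, 1) = 1

1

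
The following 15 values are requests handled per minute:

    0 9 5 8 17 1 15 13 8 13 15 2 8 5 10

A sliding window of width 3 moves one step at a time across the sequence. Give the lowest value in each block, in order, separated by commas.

[0, 9, 5] → min 0
[9, 5, 8] → min 5
[5, 8, 17] → min 5
[8, 17, 1] → min 1
[17, 1, 15] → min 1
[1, 15, 13] → min 1
[15, 13, 8] → min 8
[13, 8, 13] → min 8
[8, 13, 15] → min 8
[13, 15, 2] → min 2
[15, 2, 8] → min 2
[2, 8, 5] → min 2
[8, 5, 10] → min 5

0, 5, 5, 1, 1, 1, 8, 8, 8, 2, 2, 2, 5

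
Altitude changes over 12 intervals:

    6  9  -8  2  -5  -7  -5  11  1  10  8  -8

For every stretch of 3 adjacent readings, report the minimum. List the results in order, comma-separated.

-8, -8, -8, -7, -7, -7, -5, 1, 1, -8

(6, 9, -8) → min -8
(9, -8, 2) → min -8
(-8, 2, -5) → min -8
(2, -5, -7) → min -7
(-5, -7, -5) → min -7
(-7, -5, 11) → min -7
(-5, 11, 1) → min -5
(11, 1, 10) → min 1
(1, 10, 8) → min 1
(10, 8, -8) → min -8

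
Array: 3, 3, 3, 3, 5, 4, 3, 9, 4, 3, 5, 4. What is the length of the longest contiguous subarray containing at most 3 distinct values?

7

[3] 1 distinct, len 1
[3, 3] 1 distinct, len 2
[3, 3, 3] 1 distinct, len 3
[3, 3, 3, 3] 1 distinct, len 4
[3, 3, 3, 3, 5] 2 distinct, len 5
[3, 3, 3, 3, 5, 4] 3 distinct, len 6
[3, 3, 3, 3, 5, 4, 3] 3 distinct, len 7
[4, 3, 9] 3 distinct, len 3
[4, 3, 9, 4] 3 distinct, len 4
[4, 3, 9, 4, 3] 3 distinct, len 5
[4, 3, 5] 3 distinct, len 3
[4, 3, 5, 4] 3 distinct, len 4
Longest length with ≤3 distinct: 7.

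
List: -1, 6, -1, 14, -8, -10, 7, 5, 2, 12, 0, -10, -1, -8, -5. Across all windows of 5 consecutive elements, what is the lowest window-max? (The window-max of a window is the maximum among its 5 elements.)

[-1, 6, -1, 14, -8] → max 14
[6, -1, 14, -8, -10] → max 14
[-1, 14, -8, -10, 7] → max 14
[14, -8, -10, 7, 5] → max 14
[-8, -10, 7, 5, 2] → max 7
[-10, 7, 5, 2, 12] → max 12
[7, 5, 2, 12, 0] → max 12
[5, 2, 12, 0, -10] → max 12
[2, 12, 0, -10, -1] → max 12
[12, 0, -10, -1, -8] → max 12
[0, -10, -1, -8, -5] → max 0
Lowest of these is 0.

0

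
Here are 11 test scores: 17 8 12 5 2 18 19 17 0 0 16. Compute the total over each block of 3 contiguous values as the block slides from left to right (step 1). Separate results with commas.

37, 25, 19, 25, 39, 54, 36, 17, 16

[17, 8, 12] → sum 37
[8, 12, 5] → sum 25
[12, 5, 2] → sum 19
[5, 2, 18] → sum 25
[2, 18, 19] → sum 39
[18, 19, 17] → sum 54
[19, 17, 0] → sum 36
[17, 0, 0] → sum 17
[0, 0, 16] → sum 16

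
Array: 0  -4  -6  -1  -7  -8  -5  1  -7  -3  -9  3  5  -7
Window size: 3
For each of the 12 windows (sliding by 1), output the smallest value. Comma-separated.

-6, -6, -7, -8, -8, -8, -7, -7, -9, -9, -9, -7

(0, -4, -6) → min -6
(-4, -6, -1) → min -6
(-6, -1, -7) → min -7
(-1, -7, -8) → min -8
(-7, -8, -5) → min -8
(-8, -5, 1) → min -8
(-5, 1, -7) → min -7
(1, -7, -3) → min -7
(-7, -3, -9) → min -9
(-3, -9, 3) → min -9
(-9, 3, 5) → min -9
(3, 5, -7) → min -7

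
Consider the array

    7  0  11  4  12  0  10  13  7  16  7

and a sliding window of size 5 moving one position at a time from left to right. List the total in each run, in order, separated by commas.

34, 27, 37, 39, 42, 46, 53

[7, 0, 11, 4, 12] → sum 34
[0, 11, 4, 12, 0] → sum 27
[11, 4, 12, 0, 10] → sum 37
[4, 12, 0, 10, 13] → sum 39
[12, 0, 10, 13, 7] → sum 42
[0, 10, 13, 7, 16] → sum 46
[10, 13, 7, 16, 7] → sum 53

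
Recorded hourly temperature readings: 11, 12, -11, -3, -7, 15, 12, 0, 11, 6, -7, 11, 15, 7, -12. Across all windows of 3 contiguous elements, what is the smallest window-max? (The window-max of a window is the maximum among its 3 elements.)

(11, 12, -11) → max 12
(12, -11, -3) → max 12
(-11, -3, -7) → max -3
(-3, -7, 15) → max 15
(-7, 15, 12) → max 15
(15, 12, 0) → max 15
(12, 0, 11) → max 12
(0, 11, 6) → max 11
(11, 6, -7) → max 11
(6, -7, 11) → max 11
(-7, 11, 15) → max 15
(11, 15, 7) → max 15
(15, 7, -12) → max 15
Smallest of these is -3.

-3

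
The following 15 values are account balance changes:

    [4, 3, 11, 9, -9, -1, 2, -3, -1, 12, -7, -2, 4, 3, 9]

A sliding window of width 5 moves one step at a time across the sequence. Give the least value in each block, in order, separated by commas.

-9, -9, -9, -9, -9, -3, -7, -7, -7, -7, -7

(4, 3, 11, 9, -9) → min -9
(3, 11, 9, -9, -1) → min -9
(11, 9, -9, -1, 2) → min -9
(9, -9, -1, 2, -3) → min -9
(-9, -1, 2, -3, -1) → min -9
(-1, 2, -3, -1, 12) → min -3
(2, -3, -1, 12, -7) → min -7
(-3, -1, 12, -7, -2) → min -7
(-1, 12, -7, -2, 4) → min -7
(12, -7, -2, 4, 3) → min -7
(-7, -2, 4, 3, 9) → min -7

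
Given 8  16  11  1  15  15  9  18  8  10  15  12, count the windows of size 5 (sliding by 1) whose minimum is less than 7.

8 16 11 1 15 → min 1  < 7 ✓
16 11 1 15 15 → min 1  < 7 ✓
11 1 15 15 9 → min 1  < 7 ✓
1 15 15 9 18 → min 1  < 7 ✓
15 15 9 18 8 → min 8
15 9 18 8 10 → min 8
9 18 8 10 15 → min 8
18 8 10 15 12 → min 8
4 windows satisfy the condition.

4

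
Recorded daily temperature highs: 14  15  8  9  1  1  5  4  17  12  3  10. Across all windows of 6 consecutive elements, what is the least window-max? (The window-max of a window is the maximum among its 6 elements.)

14 15 8 9 1 1 → max 15
15 8 9 1 1 5 → max 15
8 9 1 1 5 4 → max 9
9 1 1 5 4 17 → max 17
1 1 5 4 17 12 → max 17
1 5 4 17 12 3 → max 17
5 4 17 12 3 10 → max 17
Least of these is 9.

9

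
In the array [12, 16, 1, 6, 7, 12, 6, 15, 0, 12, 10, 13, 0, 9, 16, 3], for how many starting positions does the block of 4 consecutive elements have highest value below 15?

(12, 16, 1, 6) → max 16
(16, 1, 6, 7) → max 16
(1, 6, 7, 12) → max 12  < 15 ✓
(6, 7, 12, 6) → max 12  < 15 ✓
(7, 12, 6, 15) → max 15
(12, 6, 15, 0) → max 15
(6, 15, 0, 12) → max 15
(15, 0, 12, 10) → max 15
(0, 12, 10, 13) → max 13  < 15 ✓
(12, 10, 13, 0) → max 13  < 15 ✓
(10, 13, 0, 9) → max 13  < 15 ✓
(13, 0, 9, 16) → max 16
(0, 9, 16, 3) → max 16
5 windows satisfy the condition.

5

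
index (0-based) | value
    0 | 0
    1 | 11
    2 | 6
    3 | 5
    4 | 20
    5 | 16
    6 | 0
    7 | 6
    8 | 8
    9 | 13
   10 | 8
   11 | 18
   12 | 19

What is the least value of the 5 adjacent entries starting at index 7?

6

Elements at indices 7..11: 6, 8, 13, 8, 18
min(6, 8, 13, 8, 18) = 6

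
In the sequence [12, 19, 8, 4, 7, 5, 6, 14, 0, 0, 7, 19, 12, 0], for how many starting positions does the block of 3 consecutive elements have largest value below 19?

7

(12, 19, 8) → max 19
(19, 8, 4) → max 19
(8, 4, 7) → max 8  < 19 ✓
(4, 7, 5) → max 7  < 19 ✓
(7, 5, 6) → max 7  < 19 ✓
(5, 6, 14) → max 14  < 19 ✓
(6, 14, 0) → max 14  < 19 ✓
(14, 0, 0) → max 14  < 19 ✓
(0, 0, 7) → max 7  < 19 ✓
(0, 7, 19) → max 19
(7, 19, 12) → max 19
(19, 12, 0) → max 19
7 windows satisfy the condition.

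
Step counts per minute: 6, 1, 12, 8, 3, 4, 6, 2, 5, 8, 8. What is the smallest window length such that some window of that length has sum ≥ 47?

add 6: running sum 6 < 47
add 1: running sum 7 < 47
add 12: running sum 19 < 47
add 8: running sum 27 < 47
add 3: running sum 30 < 47
add 4: running sum 34 < 47
add 6: running sum 40 < 47
add 2: running sum 42 < 47
end 8: [6, 1, 12, 8, 3, 4, 6, 2, 5] sum 47, len 9
end 9: [12, 8, 3, 4, 6, 2, 5, 8] sum 48, len 8
end 10: [12, 8, 3, 4, 6, 2, 5, 8, 8] sum 56, len 9
Shortest qualifying length: 8.

8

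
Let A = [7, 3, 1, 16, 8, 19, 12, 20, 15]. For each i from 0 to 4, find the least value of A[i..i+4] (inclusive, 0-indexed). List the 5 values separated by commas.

7 3 1 16 8 → min 1
3 1 16 8 19 → min 1
1 16 8 19 12 → min 1
16 8 19 12 20 → min 8
8 19 12 20 15 → min 8

1, 1, 1, 8, 8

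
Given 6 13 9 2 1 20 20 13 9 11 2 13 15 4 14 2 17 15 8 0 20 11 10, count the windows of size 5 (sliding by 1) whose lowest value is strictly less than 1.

4

6 13 9 2 1 → min 1
13 9 2 1 20 → min 1
9 2 1 20 20 → min 1
2 1 20 20 13 → min 1
1 20 20 13 9 → min 1
20 20 13 9 11 → min 9
20 13 9 11 2 → min 2
13 9 11 2 13 → min 2
9 11 2 13 15 → min 2
11 2 13 15 4 → min 2
2 13 15 4 14 → min 2
13 15 4 14 2 → min 2
15 4 14 2 17 → min 2
4 14 2 17 15 → min 2
14 2 17 15 8 → min 2
2 17 15 8 0 → min 0  < 1 ✓
17 15 8 0 20 → min 0  < 1 ✓
15 8 0 20 11 → min 0  < 1 ✓
8 0 20 11 10 → min 0  < 1 ✓
4 windows satisfy the condition.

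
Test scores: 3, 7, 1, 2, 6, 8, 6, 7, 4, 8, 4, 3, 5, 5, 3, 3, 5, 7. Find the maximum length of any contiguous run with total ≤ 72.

15

→ 3: sum 3, len 1
→ 7: sum 10, len 2
→ 1: sum 11, len 3
→ 2: sum 13, len 4
→ 6: sum 19, len 5
→ 8: sum 27, len 6
→ 6: sum 33, len 7
→ 7: sum 40, len 8
→ 4: sum 44, len 9
→ 8: sum 52, len 10
→ 4: sum 56, len 11
→ 3: sum 59, len 12
→ 5: sum 64, len 13
→ 5: sum 69, len 14
→ 3: sum 72, len 15
→ 3 (dropped 3): sum 72, len 15
→ 5 (dropped 7): sum 70, len 15
→ 7 (dropped 1, 2, 6): sum 68, len 13
Longest length seen: 15.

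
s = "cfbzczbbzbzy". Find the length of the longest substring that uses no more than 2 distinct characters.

6

[c] 1 distinct, len 1
[c, f] 2 distinct, len 2
[f, b] 2 distinct, len 2
[b, z] 2 distinct, len 2
[z, c] 2 distinct, len 2
[z, c, z] 2 distinct, len 3
[z, b] 2 distinct, len 2
[z, b, b] 2 distinct, len 3
[z, b, b, z] 2 distinct, len 4
[z, b, b, z, b] 2 distinct, len 5
[z, b, b, z, b, z] 2 distinct, len 6
[z, y] 2 distinct, len 2
Longest length with ≤2 distinct: 6.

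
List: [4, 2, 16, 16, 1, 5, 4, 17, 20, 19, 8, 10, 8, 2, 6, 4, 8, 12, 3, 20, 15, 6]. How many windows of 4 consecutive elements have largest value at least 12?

15

[4, 2, 16, 16] → max 16  ≥ 12 ✓
[2, 16, 16, 1] → max 16  ≥ 12 ✓
[16, 16, 1, 5] → max 16  ≥ 12 ✓
[16, 1, 5, 4] → max 16  ≥ 12 ✓
[1, 5, 4, 17] → max 17  ≥ 12 ✓
[5, 4, 17, 20] → max 20  ≥ 12 ✓
[4, 17, 20, 19] → max 20  ≥ 12 ✓
[17, 20, 19, 8] → max 20  ≥ 12 ✓
[20, 19, 8, 10] → max 20  ≥ 12 ✓
[19, 8, 10, 8] → max 19  ≥ 12 ✓
[8, 10, 8, 2] → max 10
[10, 8, 2, 6] → max 10
[8, 2, 6, 4] → max 8
[2, 6, 4, 8] → max 8
[6, 4, 8, 12] → max 12  ≥ 12 ✓
[4, 8, 12, 3] → max 12  ≥ 12 ✓
[8, 12, 3, 20] → max 20  ≥ 12 ✓
[12, 3, 20, 15] → max 20  ≥ 12 ✓
[3, 20, 15, 6] → max 20  ≥ 12 ✓
15 windows satisfy the condition.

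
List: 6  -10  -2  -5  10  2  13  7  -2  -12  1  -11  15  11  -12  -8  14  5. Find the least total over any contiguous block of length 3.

[6, -10, -2] → sum -6
[-10, -2, -5] → sum -17
[-2, -5, 10] → sum 3
[-5, 10, 2] → sum 7
[10, 2, 13] → sum 25
[2, 13, 7] → sum 22
[13, 7, -2] → sum 18
[7, -2, -12] → sum -7
[-2, -12, 1] → sum -13
[-12, 1, -11] → sum -22
[1, -11, 15] → sum 5
[-11, 15, 11] → sum 15
[15, 11, -12] → sum 14
[11, -12, -8] → sum -9
[-12, -8, 14] → sum -6
[-8, 14, 5] → sum 11
Least of these is -22.

-22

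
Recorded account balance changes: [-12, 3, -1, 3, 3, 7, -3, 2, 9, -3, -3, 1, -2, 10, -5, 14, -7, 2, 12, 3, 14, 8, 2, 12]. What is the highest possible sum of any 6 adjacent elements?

51

(-12, 3, -1, 3, 3, 7) → sum 3
(3, -1, 3, 3, 7, -3) → sum 12
(-1, 3, 3, 7, -3, 2) → sum 11
(3, 3, 7, -3, 2, 9) → sum 21
(3, 7, -3, 2, 9, -3) → sum 15
(7, -3, 2, 9, -3, -3) → sum 9
(-3, 2, 9, -3, -3, 1) → sum 3
(2, 9, -3, -3, 1, -2) → sum 4
(9, -3, -3, 1, -2, 10) → sum 12
(-3, -3, 1, -2, 10, -5) → sum -2
(-3, 1, -2, 10, -5, 14) → sum 15
(1, -2, 10, -5, 14, -7) → sum 11
(-2, 10, -5, 14, -7, 2) → sum 12
(10, -5, 14, -7, 2, 12) → sum 26
(-5, 14, -7, 2, 12, 3) → sum 19
(14, -7, 2, 12, 3, 14) → sum 38
(-7, 2, 12, 3, 14, 8) → sum 32
(2, 12, 3, 14, 8, 2) → sum 41
(12, 3, 14, 8, 2, 12) → sum 51
Highest of these is 51.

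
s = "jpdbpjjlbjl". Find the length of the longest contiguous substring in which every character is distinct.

add j: [j] len 1
add p: [j, p] len 2
add d: [j, p, d] len 3
add b: [j, p, d, b] len 4
add p (repeat p, move left end past it): [d, b, p] len 3
add j: [d, b, p, j] len 4
add j (repeat j, move left end past it): [j] len 1
add l: [j, l] len 2
add b: [j, l, b] len 3
add j (repeat j, move left end past it): [l, b, j] len 3
add l (repeat l, move left end past it): [b, j, l] len 3
Longest all-distinct length: 4.

4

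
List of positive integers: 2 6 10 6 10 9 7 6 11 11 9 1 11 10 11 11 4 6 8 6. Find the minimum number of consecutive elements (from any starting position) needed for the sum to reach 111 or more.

add 2: running sum 2 < 111
add 6: running sum 8 < 111
add 10: running sum 18 < 111
add 6: running sum 24 < 111
add 10: running sum 34 < 111
add 9: running sum 43 < 111
add 7: running sum 50 < 111
add 6: running sum 56 < 111
add 11: running sum 67 < 111
add 11: running sum 78 < 111
add 9: running sum 87 < 111
add 1: running sum 88 < 111
add 11: running sum 99 < 111
add 10: running sum 109 < 111
add 11: shortest ending here [10, 6, 10, 9, 7, 6, 11, 11, 9, 1, 11, 10, 11] sum 112, len 13
add 11: shortest ending here [6, 10, 9, 7, 6, 11, 11, 9, 1, 11, 10, 11, 11] sum 113, len 13
add 4: shortest ending here [10, 9, 7, 6, 11, 11, 9, 1, 11, 10, 11, 11, 4] sum 111, len 13
add 6: shortest ending here [10, 9, 7, 6, 11, 11, 9, 1, 11, 10, 11, 11, 4, 6] sum 117, len 14
add 8: shortest ending here [9, 7, 6, 11, 11, 9, 1, 11, 10, 11, 11, 4, 6, 8] sum 115, len 14
add 6: shortest ending here [7, 6, 11, 11, 9, 1, 11, 10, 11, 11, 4, 6, 8, 6] sum 112, len 14
Shortest qualifying length: 13.

13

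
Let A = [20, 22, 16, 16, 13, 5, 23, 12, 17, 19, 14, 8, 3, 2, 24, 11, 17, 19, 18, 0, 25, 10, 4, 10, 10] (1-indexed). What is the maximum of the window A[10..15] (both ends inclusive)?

24

Elements at indices 10..15: 19, 14, 8, 3, 2, 24
max(19, 14, 8, 3, 2, 24) = 24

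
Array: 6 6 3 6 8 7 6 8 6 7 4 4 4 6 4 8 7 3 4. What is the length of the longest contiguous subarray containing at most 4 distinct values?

14

[6] 1 distinct, len 1
[6, 6] 1 distinct, len 2
[6, 6, 3] 2 distinct, len 3
[6, 6, 3, 6] 2 distinct, len 4
[6, 6, 3, 6, 8] 3 distinct, len 5
[6, 6, 3, 6, 8, 7] 4 distinct, len 6
[6, 6, 3, 6, 8, 7, 6] 4 distinct, len 7
[6, 6, 3, 6, 8, 7, 6, 8] 4 distinct, len 8
[6, 6, 3, 6, 8, 7, 6, 8, 6] 4 distinct, len 9
[6, 6, 3, 6, 8, 7, 6, 8, 6, 7] 4 distinct, len 10
[6, 8, 7, 6, 8, 6, 7, 4] 4 distinct, len 8
[6, 8, 7, 6, 8, 6, 7, 4, 4] 4 distinct, len 9
[6, 8, 7, 6, 8, 6, 7, 4, 4, 4] 4 distinct, len 10
[6, 8, 7, 6, 8, 6, 7, 4, 4, 4, 6] 4 distinct, len 11
[6, 8, 7, 6, 8, 6, 7, 4, 4, 4, 6, 4] 4 distinct, len 12
[6, 8, 7, 6, 8, 6, 7, 4, 4, 4, 6, 4, 8] 4 distinct, len 13
[6, 8, 7, 6, 8, 6, 7, 4, 4, 4, 6, 4, 8, 7] 4 distinct, len 14
[4, 8, 7, 3] 4 distinct, len 4
[4, 8, 7, 3, 4] 4 distinct, len 5
Longest length with ≤4 distinct: 14.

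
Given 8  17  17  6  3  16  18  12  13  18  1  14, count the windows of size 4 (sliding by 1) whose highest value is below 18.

3

(8, 17, 17, 6) → max 17  < 18 ✓
(17, 17, 6, 3) → max 17  < 18 ✓
(17, 6, 3, 16) → max 17  < 18 ✓
(6, 3, 16, 18) → max 18
(3, 16, 18, 12) → max 18
(16, 18, 12, 13) → max 18
(18, 12, 13, 18) → max 18
(12, 13, 18, 1) → max 18
(13, 18, 1, 14) → max 18
3 windows satisfy the condition.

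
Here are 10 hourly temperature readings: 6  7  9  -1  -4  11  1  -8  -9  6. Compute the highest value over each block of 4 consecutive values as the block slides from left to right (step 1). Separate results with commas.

9, 9, 11, 11, 11, 11, 6

6 7 9 -1 → max 9
7 9 -1 -4 → max 9
9 -1 -4 11 → max 11
-1 -4 11 1 → max 11
-4 11 1 -8 → max 11
11 1 -8 -9 → max 11
1 -8 -9 6 → max 6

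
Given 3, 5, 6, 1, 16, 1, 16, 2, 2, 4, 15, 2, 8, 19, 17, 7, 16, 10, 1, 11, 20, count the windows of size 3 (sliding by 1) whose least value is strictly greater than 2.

(3, 5, 6) → min 3  > 2 ✓
(5, 6, 1) → min 1
(6, 1, 16) → min 1
(1, 16, 1) → min 1
(16, 1, 16) → min 1
(1, 16, 2) → min 1
(16, 2, 2) → min 2
(2, 2, 4) → min 2
(2, 4, 15) → min 2
(4, 15, 2) → min 2
(15, 2, 8) → min 2
(2, 8, 19) → min 2
(8, 19, 17) → min 8  > 2 ✓
(19, 17, 7) → min 7  > 2 ✓
(17, 7, 16) → min 7  > 2 ✓
(7, 16, 10) → min 7  > 2 ✓
(16, 10, 1) → min 1
(10, 1, 11) → min 1
(1, 11, 20) → min 1
5 windows satisfy the condition.

5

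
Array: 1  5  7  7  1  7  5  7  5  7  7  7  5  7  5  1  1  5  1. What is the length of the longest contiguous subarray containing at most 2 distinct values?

10

add 1: window [1] (1 distinct), len 1
add 5: window [1, 5] (2 distinct), len 2
add 7: window [5, 7] (2 distinct), len 2
add 7: window [5, 7, 7] (2 distinct), len 3
add 1: window [7, 7, 1] (2 distinct), len 3
add 7: window [7, 7, 1, 7] (2 distinct), len 4
add 5: window [7, 5] (2 distinct), len 2
add 7: window [7, 5, 7] (2 distinct), len 3
add 5: window [7, 5, 7, 5] (2 distinct), len 4
add 7: window [7, 5, 7, 5, 7] (2 distinct), len 5
add 7: window [7, 5, 7, 5, 7, 7] (2 distinct), len 6
add 7: window [7, 5, 7, 5, 7, 7, 7] (2 distinct), len 7
add 5: window [7, 5, 7, 5, 7, 7, 7, 5] (2 distinct), len 8
add 7: window [7, 5, 7, 5, 7, 7, 7, 5, 7] (2 distinct), len 9
add 5: window [7, 5, 7, 5, 7, 7, 7, 5, 7, 5] (2 distinct), len 10
add 1: window [5, 1] (2 distinct), len 2
add 1: window [5, 1, 1] (2 distinct), len 3
add 5: window [5, 1, 1, 5] (2 distinct), len 4
add 1: window [5, 1, 1, 5, 1] (2 distinct), len 5
Longest length with ≤2 distinct: 10.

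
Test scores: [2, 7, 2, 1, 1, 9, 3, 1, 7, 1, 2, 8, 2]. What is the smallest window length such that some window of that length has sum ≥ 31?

7

add 2: running sum 2 < 31
add 7: running sum 9 < 31
add 2: running sum 11 < 31
add 1: running sum 12 < 31
add 1: running sum 13 < 31
add 9: running sum 22 < 31
add 3: running sum 25 < 31
add 1: running sum 26 < 31
end 8: [7, 2, 1, 1, 9, 3, 1, 7] sum 31, len 8
end 9: [7, 2, 1, 1, 9, 3, 1, 7, 1] sum 32, len 9
end 10: [7, 2, 1, 1, 9, 3, 1, 7, 1, 2] sum 34, len 10
end 11: [9, 3, 1, 7, 1, 2, 8] sum 31, len 7
end 12: [9, 3, 1, 7, 1, 2, 8, 2] sum 33, len 8
Shortest qualifying length: 7.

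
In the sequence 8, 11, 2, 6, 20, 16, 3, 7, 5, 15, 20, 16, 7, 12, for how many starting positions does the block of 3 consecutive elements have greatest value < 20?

(8, 11, 2) → max 11  < 20 ✓
(11, 2, 6) → max 11  < 20 ✓
(2, 6, 20) → max 20
(6, 20, 16) → max 20
(20, 16, 3) → max 20
(16, 3, 7) → max 16  < 20 ✓
(3, 7, 5) → max 7  < 20 ✓
(7, 5, 15) → max 15  < 20 ✓
(5, 15, 20) → max 20
(15, 20, 16) → max 20
(20, 16, 7) → max 20
(16, 7, 12) → max 16  < 20 ✓
6 windows satisfy the condition.

6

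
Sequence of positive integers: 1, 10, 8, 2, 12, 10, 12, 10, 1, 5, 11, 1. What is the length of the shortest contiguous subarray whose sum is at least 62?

Extend right; whenever the sum reaches 62, record the length and shrink from the left:
add 1: running sum 1 < 62
add 10: running sum 11 < 62
add 8: running sum 19 < 62
add 2: running sum 21 < 62
add 12: running sum 33 < 62
add 10: running sum 43 < 62
add 12: running sum 55 < 62
end 7: [10, 8, 2, 12, 10, 12, 10] sum 64, len 7
end 8: [10, 8, 2, 12, 10, 12, 10, 1] sum 65, len 8
end 9: [10, 8, 2, 12, 10, 12, 10, 1, 5] sum 70, len 9
end 10: [2, 12, 10, 12, 10, 1, 5, 11] sum 63, len 8
end 11: [12, 10, 12, 10, 1, 5, 11, 1] sum 62, len 8
Shortest qualifying length: 7.

7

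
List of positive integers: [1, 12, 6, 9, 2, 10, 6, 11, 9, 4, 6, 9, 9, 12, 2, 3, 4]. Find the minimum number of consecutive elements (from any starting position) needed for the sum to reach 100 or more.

13

add 1: running sum 1 < 100
add 12: running sum 13 < 100
add 6: running sum 19 < 100
add 9: running sum 28 < 100
add 2: running sum 30 < 100
add 10: running sum 40 < 100
add 6: running sum 46 < 100
add 11: running sum 57 < 100
add 9: running sum 66 < 100
add 4: running sum 70 < 100
add 6: running sum 76 < 100
add 9: running sum 85 < 100
add 9: running sum 94 < 100
end 13: [12, 6, 9, 2, 10, 6, 11, 9, 4, 6, 9, 9, 12] sum 105, len 13
end 14: [12, 6, 9, 2, 10, 6, 11, 9, 4, 6, 9, 9, 12, 2] sum 107, len 14
end 15: [12, 6, 9, 2, 10, 6, 11, 9, 4, 6, 9, 9, 12, 2, 3] sum 110, len 15
end 16: [6, 9, 2, 10, 6, 11, 9, 4, 6, 9, 9, 12, 2, 3, 4] sum 102, len 15
Shortest qualifying length: 13.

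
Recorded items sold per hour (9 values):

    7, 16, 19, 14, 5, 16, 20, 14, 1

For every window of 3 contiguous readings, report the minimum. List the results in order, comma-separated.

7, 14, 5, 5, 5, 14, 1

[7, 16, 19] → min 7
[16, 19, 14] → min 14
[19, 14, 5] → min 5
[14, 5, 16] → min 5
[5, 16, 20] → min 5
[16, 20, 14] → min 14
[20, 14, 1] → min 1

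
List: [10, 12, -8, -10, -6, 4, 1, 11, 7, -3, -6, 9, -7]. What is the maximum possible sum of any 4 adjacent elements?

Window sums for each of the 10 positions:
[10, 12, -8, -10] → sum 4
[12, -8, -10, -6] → sum -12
[-8, -10, -6, 4] → sum -20
[-10, -6, 4, 1] → sum -11
[-6, 4, 1, 11] → sum 10
[4, 1, 11, 7] → sum 23
[1, 11, 7, -3] → sum 16
[11, 7, -3, -6] → sum 9
[7, -3, -6, 9] → sum 7
[-3, -6, 9, -7] → sum -7
Maximum of these is 23.

23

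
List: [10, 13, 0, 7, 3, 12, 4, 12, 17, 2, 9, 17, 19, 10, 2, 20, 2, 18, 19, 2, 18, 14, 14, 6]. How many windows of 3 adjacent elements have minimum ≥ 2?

19

[10, 13, 0] → min 0
[13, 0, 7] → min 0
[0, 7, 3] → min 0
[7, 3, 12] → min 3  ≥ 2 ✓
[3, 12, 4] → min 3  ≥ 2 ✓
[12, 4, 12] → min 4  ≥ 2 ✓
[4, 12, 17] → min 4  ≥ 2 ✓
[12, 17, 2] → min 2  ≥ 2 ✓
[17, 2, 9] → min 2  ≥ 2 ✓
[2, 9, 17] → min 2  ≥ 2 ✓
[9, 17, 19] → min 9  ≥ 2 ✓
[17, 19, 10] → min 10  ≥ 2 ✓
[19, 10, 2] → min 2  ≥ 2 ✓
[10, 2, 20] → min 2  ≥ 2 ✓
[2, 20, 2] → min 2  ≥ 2 ✓
[20, 2, 18] → min 2  ≥ 2 ✓
[2, 18, 19] → min 2  ≥ 2 ✓
[18, 19, 2] → min 2  ≥ 2 ✓
[19, 2, 18] → min 2  ≥ 2 ✓
[2, 18, 14] → min 2  ≥ 2 ✓
[18, 14, 14] → min 14  ≥ 2 ✓
[14, 14, 6] → min 6  ≥ 2 ✓
19 windows satisfy the condition.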